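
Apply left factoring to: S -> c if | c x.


Common prefix: 'c'
Factored: S -> c S', S' -> if | x


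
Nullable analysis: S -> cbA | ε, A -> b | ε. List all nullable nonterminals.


A nonterminal is nullable iff some alternative derives ε (directly, or every symbol in it is nullable)
Nullable: {A, S}


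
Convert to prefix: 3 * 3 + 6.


left-to-right (same/higher precedence on left): tree is (+ (* 3 3) 6)
Prefix: + * 3 3 6


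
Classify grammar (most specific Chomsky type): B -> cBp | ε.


Single nonterminal LHS, but c^n p^n is not regular
Classification: Type 2 (Context-Free)


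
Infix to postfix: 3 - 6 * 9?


* has higher precedence, evaluate 6*9 first
Postfix: 3 6 9 * -


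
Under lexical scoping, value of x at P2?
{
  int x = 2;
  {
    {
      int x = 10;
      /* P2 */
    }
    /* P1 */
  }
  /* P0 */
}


x declared in the same block as P2
x = 10


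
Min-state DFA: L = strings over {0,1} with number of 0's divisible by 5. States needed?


Track (count of 0) mod 5: states 0..4, accept at 0
Minimal DFA: 5 states


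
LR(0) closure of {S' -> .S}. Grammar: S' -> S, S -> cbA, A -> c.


Start: S' -> .S
For each item with dot before a nonterminal B, add B -> .γ for every B-production
Closure: [S' -> .S, S -> .cbA]


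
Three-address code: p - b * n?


Break into single-operator statements:
t1 = b * n
t2 = p - t1


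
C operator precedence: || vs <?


'<' is relational (level 7); '||' is logical OR (level 1)
Higher level binds tighter
'<' has higher precedence than '||'


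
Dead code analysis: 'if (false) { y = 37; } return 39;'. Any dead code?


condition is constant false, so the whole block is unreachable
Dead: 'if (false) { y = 37; }'


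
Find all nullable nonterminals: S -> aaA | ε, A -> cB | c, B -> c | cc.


A nonterminal is nullable iff some alternative derives ε (directly, or every symbol in it is nullable)
Nullable: {S}


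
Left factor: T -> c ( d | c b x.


Common prefix: 'c'
Factored: T -> c T', T' -> ( d | b x


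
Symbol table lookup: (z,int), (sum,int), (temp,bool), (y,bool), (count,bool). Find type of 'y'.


Lookup 'y' → type bool


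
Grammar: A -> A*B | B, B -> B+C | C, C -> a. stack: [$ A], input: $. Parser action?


start symbol A on stack, input exhausted
Action: accept


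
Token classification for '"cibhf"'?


Pattern: double-quoted sequence
Type: STRING_LITERAL


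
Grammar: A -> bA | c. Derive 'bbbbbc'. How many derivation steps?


Derivation: A => bA => bbA => bbbA => bbbbA => bbbbbA => bbbbbc
Steps: 6


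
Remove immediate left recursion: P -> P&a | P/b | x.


Left-recursive alternatives: P&a, P/b; non-recursive: x
Introduce P': P -> xP', P' -> &aP' | /bP' | ε


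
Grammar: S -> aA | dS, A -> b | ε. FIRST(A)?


Per alternative of A: FIRST(b) = {b}; FIRST(ε) = {ε}
FIRST(A) = {b, ε}


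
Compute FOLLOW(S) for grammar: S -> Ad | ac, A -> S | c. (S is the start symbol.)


$ ∈ FOLLOW(S). For each A -> αBβ: add FIRST(β)\{ε} to FOLLOW(B); if β nullable, add FOLLOW(A).
FOLLOW(S) = {$, d}


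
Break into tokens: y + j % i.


Scan left to right, longest-match per lexeme
Tokens: ID(y), OP(+), ID(j), OP(%), ID(i)


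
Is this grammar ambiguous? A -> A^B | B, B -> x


precedence layered via separate nonterminal B: deterministic
Unambiguous


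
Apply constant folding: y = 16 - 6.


16 - 6 = 10 at compile time
Optimized: y = 10


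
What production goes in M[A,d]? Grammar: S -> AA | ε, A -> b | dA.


For [A, d]: 'd' ∈ FIRST(dA)
Entry: A -> dA


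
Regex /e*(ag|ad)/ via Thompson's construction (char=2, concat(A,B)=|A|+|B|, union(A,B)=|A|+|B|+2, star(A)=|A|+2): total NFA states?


Syntax tree has 5 char leaf(s), 1 union(s), 1 star(s)
chars contribute 5×2 = 10; each union adds +2; each star adds +2
Total: 10 + 2 + 2 = 14 states


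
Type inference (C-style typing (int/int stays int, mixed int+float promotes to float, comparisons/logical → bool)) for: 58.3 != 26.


Operand types: float != int
Rule: comparison yields bool
Result type: bool


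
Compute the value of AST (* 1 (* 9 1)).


Evaluate inner: (* 9 1) = 9
Evaluate root: (* 1 9) = 9
Result: 9


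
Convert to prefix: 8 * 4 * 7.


left-to-right (same/higher precedence on left): tree is (* (* 8 4) 7)
Prefix: * * 8 4 7


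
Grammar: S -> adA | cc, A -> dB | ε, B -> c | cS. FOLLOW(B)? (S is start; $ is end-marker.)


$ ∈ FOLLOW(S). For each A -> αBβ: add FIRST(β)\{ε} to FOLLOW(B); if β nullable, add FOLLOW(A).
FOLLOW(B) = {$}


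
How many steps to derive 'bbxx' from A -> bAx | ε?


Derivation: A => bAx => bbAxx => bbxx
Steps: 3


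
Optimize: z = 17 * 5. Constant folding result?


17 * 5 = 85 at compile time
Optimized: z = 85


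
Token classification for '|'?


Pattern: operator symbol
Type: OPERATOR


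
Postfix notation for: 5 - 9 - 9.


Left to right (same or higher precedence on left)
Postfix: 5 9 - 9 -


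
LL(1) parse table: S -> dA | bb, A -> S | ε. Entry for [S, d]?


For [S, d]: 'd' ∈ FIRST(dA)
Entry: S -> dA


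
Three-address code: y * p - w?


Break into single-operator statements:
t1 = y * p
t2 = t1 - w


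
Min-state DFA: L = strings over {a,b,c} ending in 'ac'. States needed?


Track the longest suffix of input matching a prefix of 'ac': 3 classes (prefixes of length 0..2)
Minimal DFA: 3 states


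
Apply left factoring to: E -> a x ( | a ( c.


Common prefix: 'a'
Factored: E -> a E', E' -> x ( | ( c


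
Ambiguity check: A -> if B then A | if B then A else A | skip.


dangling else: 'if B then if B then skip else skip' parses two ways
Ambiguous


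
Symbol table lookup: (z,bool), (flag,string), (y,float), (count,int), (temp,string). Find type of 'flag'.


Lookup 'flag' → type string


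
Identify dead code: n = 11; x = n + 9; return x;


n is read by x's definition; x is returned
No dead code


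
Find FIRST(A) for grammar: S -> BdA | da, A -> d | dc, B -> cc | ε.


Per alternative of A: FIRST(d) = {d}; FIRST(dc) = {d}
FIRST(A) = {d}


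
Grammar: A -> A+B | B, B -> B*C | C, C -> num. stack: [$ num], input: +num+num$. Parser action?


'num' on top is the handle for C -> num
Action: reduce (C -> num)


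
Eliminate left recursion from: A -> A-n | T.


Left-recursive alternatives: A-n; non-recursive: T
Introduce A': A -> TA', A' -> -nA' | ε


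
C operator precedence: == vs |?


'==' is equality (level 6); '|' is bitwise OR (level 3)
Higher level binds tighter
'==' has higher precedence than '|'


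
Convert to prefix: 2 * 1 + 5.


left-to-right (same/higher precedence on left): tree is (+ (* 2 1) 5)
Prefix: + * 2 1 5


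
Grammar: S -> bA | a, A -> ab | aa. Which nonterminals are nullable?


A nonterminal is nullable iff some alternative derives ε (directly, or every symbol in it is nullable)
Nullable: {}


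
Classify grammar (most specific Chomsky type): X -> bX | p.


Right-linear: every RHS is a terminal or a terminal followed by one nonterminal
Classification: Type 3 (Regular)


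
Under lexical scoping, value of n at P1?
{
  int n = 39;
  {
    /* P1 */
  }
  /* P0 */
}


P1's block does not declare n; resolves to the enclosing declaration at depth 0
n = 39


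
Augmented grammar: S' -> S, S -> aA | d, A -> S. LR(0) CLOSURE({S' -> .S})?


Start: S' -> .S
For each item with dot before a nonterminal B, add B -> .γ for every B-production
Closure: [S' -> .S, S -> .aA, S -> .d]


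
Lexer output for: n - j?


Scan left to right, longest-match per lexeme
Tokens: ID(n), OP(-), ID(j)


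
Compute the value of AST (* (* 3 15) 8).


Evaluate inner: (* 3 15) = 45
Evaluate root: (* 45 8) = 360
Result: 360


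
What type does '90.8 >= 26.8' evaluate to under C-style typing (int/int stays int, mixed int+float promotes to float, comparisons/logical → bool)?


Operand types: float >= float
Rule: comparison yields bool
Result type: bool


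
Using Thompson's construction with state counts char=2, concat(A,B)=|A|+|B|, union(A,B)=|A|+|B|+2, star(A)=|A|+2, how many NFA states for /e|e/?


Syntax tree has 2 char leaf(s), 1 union(s), 0 star(s)
chars contribute 2×2 = 4; each union adds +2; each star adds +2
Total: 4 + 2 + 0 = 6 states


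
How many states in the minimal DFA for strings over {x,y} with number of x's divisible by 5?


Track (count of x) mod 5: states 0..4, accept at 0
Minimal DFA: 5 states


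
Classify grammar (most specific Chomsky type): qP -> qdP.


LHS has context (more than one symbol) and |LHS| ≤ |RHS|
Classification: Type 1 (Context-Sensitive)


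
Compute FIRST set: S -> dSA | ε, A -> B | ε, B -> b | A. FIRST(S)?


Per alternative of S: FIRST(dSA) = {d}; FIRST(ε) = {ε}
FIRST(S) = {d, ε}


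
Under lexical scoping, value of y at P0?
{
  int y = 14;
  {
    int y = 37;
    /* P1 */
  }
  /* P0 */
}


y declared in the same block as P0
y = 14


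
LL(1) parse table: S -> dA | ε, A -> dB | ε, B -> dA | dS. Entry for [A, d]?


For [A, d]: 'd' ∈ FIRST(dB)
Entry: A -> dB


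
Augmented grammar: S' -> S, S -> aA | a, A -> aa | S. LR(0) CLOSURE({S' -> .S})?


Start: S' -> .S
For each item with dot before a nonterminal B, add B -> .γ for every B-production
Closure: [S' -> .S, S -> .aA, S -> .a]


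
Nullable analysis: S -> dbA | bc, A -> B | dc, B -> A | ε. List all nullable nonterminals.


A nonterminal is nullable iff some alternative derives ε (directly, or every symbol in it is nullable)
Nullable: {A, B}


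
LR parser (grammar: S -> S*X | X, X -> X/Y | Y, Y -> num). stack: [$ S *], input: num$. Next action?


no handle ('S*' is not any RHS); shift 'num'
Action: shift


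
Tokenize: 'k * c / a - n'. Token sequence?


Scan left to right, longest-match per lexeme
Tokens: ID(k), OP(*), ID(c), OP(/), ID(a), OP(-), ID(n)


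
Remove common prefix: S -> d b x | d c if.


Common prefix: 'd'
Factored: S -> d S', S' -> b x | c if


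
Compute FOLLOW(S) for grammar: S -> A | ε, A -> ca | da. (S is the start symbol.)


$ ∈ FOLLOW(S). For each A -> αBβ: add FIRST(β)\{ε} to FOLLOW(B); if β nullable, add FOLLOW(A).
FOLLOW(S) = {$}


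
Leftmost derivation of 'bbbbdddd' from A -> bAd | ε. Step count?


Derivation: A => bAd => bbAdd => bbbAddd => bbbbAdddd => bbbbdddd
Steps: 5


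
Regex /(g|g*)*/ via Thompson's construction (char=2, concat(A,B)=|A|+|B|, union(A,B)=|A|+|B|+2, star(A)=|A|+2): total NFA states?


Syntax tree has 2 char leaf(s), 1 union(s), 2 star(s)
chars contribute 2×2 = 4; each union adds +2; each star adds +2
Total: 4 + 2 + 4 = 10 states


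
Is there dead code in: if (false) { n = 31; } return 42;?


condition is constant false, so the whole block is unreachable
Dead: 'if (false) { n = 31; }'


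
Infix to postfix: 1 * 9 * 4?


Left to right (same or higher precedence on left)
Postfix: 1 9 * 4 *


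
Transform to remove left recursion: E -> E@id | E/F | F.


Left-recursive alternatives: E@id, E/F; non-recursive: F
Introduce E': E -> FE', E' -> @idE' | /FE' | ε


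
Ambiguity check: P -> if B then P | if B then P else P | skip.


dangling else: 'if B then if B then skip else skip' parses two ways
Ambiguous


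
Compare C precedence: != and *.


'*' is multiplicative (level 10); '!=' is equality (level 6)
Higher level binds tighter
'*' has higher precedence than '!='


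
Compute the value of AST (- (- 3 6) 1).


Evaluate inner: (- 3 6) = -3
Evaluate root: (- -3 1) = -4
Result: -4


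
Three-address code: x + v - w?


Break into single-operator statements:
t1 = x + v
t2 = t1 - w


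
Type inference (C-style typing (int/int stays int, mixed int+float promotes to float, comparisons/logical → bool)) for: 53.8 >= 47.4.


Operand types: float >= float
Rule: comparison yields bool
Result type: bool


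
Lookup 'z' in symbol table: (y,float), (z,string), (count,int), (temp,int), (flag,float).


Lookup 'z' → type string


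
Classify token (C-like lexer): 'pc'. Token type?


Pattern: letter/underscore followed by alphanumerics, not a keyword
Type: IDENTIFIER


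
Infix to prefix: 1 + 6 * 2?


'*' binds tighter: tree is (+ 1 (* 6 2))
Prefix: + 1 * 6 2


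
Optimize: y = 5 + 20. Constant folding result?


5 + 20 = 25 at compile time
Optimized: y = 25


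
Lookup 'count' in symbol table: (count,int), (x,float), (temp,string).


Lookup 'count' → type int


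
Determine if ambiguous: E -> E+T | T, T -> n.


precedence layered via separate nonterminal T: deterministic
Unambiguous


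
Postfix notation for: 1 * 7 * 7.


Left to right (same or higher precedence on left)
Postfix: 1 7 * 7 *


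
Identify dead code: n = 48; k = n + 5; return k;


n is read by k's definition; k is returned
No dead code


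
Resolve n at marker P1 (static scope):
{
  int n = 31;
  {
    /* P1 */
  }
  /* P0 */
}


P1's block does not declare n; resolves to the enclosing declaration at depth 0
n = 31


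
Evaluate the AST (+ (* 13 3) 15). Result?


Evaluate inner: (* 13 3) = 39
Evaluate root: (+ 39 15) = 54
Result: 54


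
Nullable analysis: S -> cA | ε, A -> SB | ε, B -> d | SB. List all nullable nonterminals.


A nonterminal is nullable iff some alternative derives ε (directly, or every symbol in it is nullable)
Nullable: {A, S}


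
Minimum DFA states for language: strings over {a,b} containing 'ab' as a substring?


KMP-style automaton: 2 progress states + 1 absorbing accept = 3
Minimal DFA: 3 states


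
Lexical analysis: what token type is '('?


Pattern: delimiter/punctuation
Type: PUNCTUATION


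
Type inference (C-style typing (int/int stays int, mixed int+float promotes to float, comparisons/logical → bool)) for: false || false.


Operand types: bool || bool
Rule: logical operators take bool operands and yield bool
Result type: bool


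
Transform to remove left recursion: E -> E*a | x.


Left-recursive alternatives: E*a; non-recursive: x
Introduce E': E -> xE', E' -> *aE' | ε


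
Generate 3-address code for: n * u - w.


Break into single-operator statements:
t1 = n * u
t2 = t1 - w


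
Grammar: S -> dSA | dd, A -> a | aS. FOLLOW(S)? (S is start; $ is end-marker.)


$ ∈ FOLLOW(S). For each A -> αBβ: add FIRST(β)\{ε} to FOLLOW(B); if β nullable, add FOLLOW(A).
FOLLOW(S) = {$, a}


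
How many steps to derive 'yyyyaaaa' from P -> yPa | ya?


Derivation: P => yPa => yyPaa => yyyPaaa => yyyyaaaa
Steps: 4


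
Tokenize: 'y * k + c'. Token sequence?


Scan left to right, longest-match per lexeme
Tokens: ID(y), OP(*), ID(k), OP(+), ID(c)


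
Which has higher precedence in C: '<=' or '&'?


'<=' is relational (level 7); '&' is bitwise AND (level 5)
Higher level binds tighter
'<=' has higher precedence than '&'


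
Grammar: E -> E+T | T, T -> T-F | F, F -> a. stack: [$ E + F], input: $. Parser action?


'F' (not preceded by T-) is the handle for T -> F
Action: reduce (T -> F)


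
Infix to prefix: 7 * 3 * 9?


left-to-right (same/higher precedence on left): tree is (* (* 7 3) 9)
Prefix: * * 7 3 9


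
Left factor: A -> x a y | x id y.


Common prefix: 'x'
Factored: A -> x A', A' -> a y | id y


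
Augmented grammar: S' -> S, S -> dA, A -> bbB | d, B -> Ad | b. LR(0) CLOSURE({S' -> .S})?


Start: S' -> .S
For each item with dot before a nonterminal B, add B -> .γ for every B-production
Closure: [S' -> .S, S -> .dA]


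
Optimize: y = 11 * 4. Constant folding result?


11 * 4 = 44 at compile time
Optimized: y = 44


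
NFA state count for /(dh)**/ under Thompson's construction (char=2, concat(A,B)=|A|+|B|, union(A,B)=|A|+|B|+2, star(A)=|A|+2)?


Syntax tree has 2 char leaf(s), 0 union(s), 2 star(s)
chars contribute 2×2 = 4; each union adds +2; each star adds +2
Total: 4 + 0 + 4 = 8 states


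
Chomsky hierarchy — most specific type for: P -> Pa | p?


Left-linear: every RHS is a terminal or one nonterminal followed by a terminal
Classification: Type 3 (Regular)


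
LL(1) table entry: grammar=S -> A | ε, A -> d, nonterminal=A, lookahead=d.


For [A, d]: 'd' ∈ FIRST(d)
Entry: A -> d


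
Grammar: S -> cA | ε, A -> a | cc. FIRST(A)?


Per alternative of A: FIRST(a) = {a}; FIRST(cc) = {c}
FIRST(A) = {a, c}


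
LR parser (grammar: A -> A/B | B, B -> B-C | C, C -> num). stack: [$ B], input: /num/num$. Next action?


lookahead ∉ {-} so B won't extend; reduce A -> B
Action: reduce (A -> B)


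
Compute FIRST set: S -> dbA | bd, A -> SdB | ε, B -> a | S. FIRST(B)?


Per alternative of B: FIRST(a) = {a}; FIRST(S) = {b, d}
FIRST(B) = {a, b, d}


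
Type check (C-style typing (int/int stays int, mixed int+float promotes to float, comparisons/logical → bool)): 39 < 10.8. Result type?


Operand types: int < float
Rule: comparison yields bool
Result type: bool


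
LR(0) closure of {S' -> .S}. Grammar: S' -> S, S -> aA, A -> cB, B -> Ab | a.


Start: S' -> .S
For each item with dot before a nonterminal B, add B -> .γ for every B-production
Closure: [S' -> .S, S -> .aA]


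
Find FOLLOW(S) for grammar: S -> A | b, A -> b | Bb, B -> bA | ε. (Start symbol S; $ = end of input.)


$ ∈ FOLLOW(S). For each A -> αBβ: add FIRST(β)\{ε} to FOLLOW(B); if β nullable, add FOLLOW(A).
FOLLOW(S) = {$}


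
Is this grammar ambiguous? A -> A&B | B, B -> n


precedence layered via separate nonterminal B: deterministic
Unambiguous


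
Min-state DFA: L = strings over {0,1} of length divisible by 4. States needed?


Track length mod 4: states 0..3, accept at 0
Minimal DFA: 4 states


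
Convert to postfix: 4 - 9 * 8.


* has higher precedence, evaluate 9*8 first
Postfix: 4 9 8 * -


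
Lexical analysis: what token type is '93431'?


Pattern: digits only
Type: INTEGER_LITERAL


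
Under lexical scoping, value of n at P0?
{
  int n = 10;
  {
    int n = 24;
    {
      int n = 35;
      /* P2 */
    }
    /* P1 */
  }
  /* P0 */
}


n declared in the same block as P0
n = 10


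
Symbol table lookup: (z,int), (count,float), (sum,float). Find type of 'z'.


Lookup 'z' → type int


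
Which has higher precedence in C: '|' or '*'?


'*' is multiplicative (level 10); '|' is bitwise OR (level 3)
Higher level binds tighter
'*' has higher precedence than '|'


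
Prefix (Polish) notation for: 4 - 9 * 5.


'*' binds tighter: tree is (- 4 (* 9 5))
Prefix: - 4 * 9 5


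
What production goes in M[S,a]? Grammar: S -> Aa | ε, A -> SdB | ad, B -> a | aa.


For [S, a]: 'a' ∈ FIRST(Aa)
Entry: S -> Aa


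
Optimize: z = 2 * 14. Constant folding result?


2 * 14 = 28 at compile time
Optimized: z = 28


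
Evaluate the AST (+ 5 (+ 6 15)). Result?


Evaluate inner: (+ 6 15) = 21
Evaluate root: (+ 5 21) = 26
Result: 26


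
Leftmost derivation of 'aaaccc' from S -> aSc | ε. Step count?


Derivation: S => aSc => aaScc => aaaSccc => aaaccc
Steps: 4


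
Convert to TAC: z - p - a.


Break into single-operator statements:
t1 = z - p
t2 = t1 - a


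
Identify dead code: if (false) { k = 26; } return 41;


condition is constant false, so the whole block is unreachable
Dead: 'if (false) { k = 26; }'


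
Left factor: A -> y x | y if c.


Common prefix: 'y'
Factored: A -> y A', A' -> x | if c


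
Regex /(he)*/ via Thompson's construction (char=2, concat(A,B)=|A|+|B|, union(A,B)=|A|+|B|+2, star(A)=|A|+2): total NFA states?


Syntax tree has 2 char leaf(s), 0 union(s), 1 star(s)
chars contribute 2×2 = 4; each union adds +2; each star adds +2
Total: 4 + 0 + 2 = 6 states


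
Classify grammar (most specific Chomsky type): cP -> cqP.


LHS has context (more than one symbol) and |LHS| ≤ |RHS|
Classification: Type 1 (Context-Sensitive)


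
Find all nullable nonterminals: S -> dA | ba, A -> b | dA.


A nonterminal is nullable iff some alternative derives ε (directly, or every symbol in it is nullable)
Nullable: {}


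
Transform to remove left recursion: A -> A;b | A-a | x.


Left-recursive alternatives: A;b, A-a; non-recursive: x
Introduce A': A -> xA', A' -> ;bA' | -aA' | ε


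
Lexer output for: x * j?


Scan left to right, longest-match per lexeme
Tokens: ID(x), OP(*), ID(j)


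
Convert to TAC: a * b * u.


Break into single-operator statements:
t1 = a * b
t2 = t1 * u


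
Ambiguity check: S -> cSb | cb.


balanced c^n…b^n: each string has a unique parse
Unambiguous


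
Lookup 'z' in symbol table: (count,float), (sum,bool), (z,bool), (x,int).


Lookup 'z' → type bool


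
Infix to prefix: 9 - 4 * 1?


'*' binds tighter: tree is (- 9 (* 4 1))
Prefix: - 9 * 4 1


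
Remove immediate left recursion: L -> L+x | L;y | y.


Left-recursive alternatives: L+x, L;y; non-recursive: y
Introduce L': L -> yL', L' -> +xL' | ;yL' | ε


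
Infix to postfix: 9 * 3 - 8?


Left to right (same or higher precedence on left)
Postfix: 9 3 * 8 -


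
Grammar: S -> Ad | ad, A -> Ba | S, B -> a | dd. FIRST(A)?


Per alternative of A: FIRST(Ba) = {a, d}; FIRST(S) = {a, d}
FIRST(A) = {a, d}


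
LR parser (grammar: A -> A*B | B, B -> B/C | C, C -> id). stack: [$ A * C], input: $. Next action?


'C' (not preceded by B/) is the handle for B -> C
Action: reduce (B -> C)


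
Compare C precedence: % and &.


'%' is multiplicative (level 10); '&' is bitwise AND (level 5)
Higher level binds tighter
'%' has higher precedence than '&'


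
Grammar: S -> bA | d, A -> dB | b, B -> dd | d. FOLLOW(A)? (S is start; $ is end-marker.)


$ ∈ FOLLOW(S). For each A -> αBβ: add FIRST(β)\{ε} to FOLLOW(B); if β nullable, add FOLLOW(A).
FOLLOW(A) = {$}


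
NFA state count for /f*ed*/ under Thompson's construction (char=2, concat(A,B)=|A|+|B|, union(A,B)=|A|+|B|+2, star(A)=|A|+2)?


Syntax tree has 3 char leaf(s), 0 union(s), 2 star(s)
chars contribute 3×2 = 6; each union adds +2; each star adds +2
Total: 6 + 0 + 4 = 10 states


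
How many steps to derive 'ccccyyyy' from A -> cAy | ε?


Derivation: A => cAy => ccAyy => cccAyyy => ccccAyyyy => ccccyyyy
Steps: 5


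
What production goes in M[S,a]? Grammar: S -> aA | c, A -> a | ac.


For [S, a]: 'a' ∈ FIRST(aA)
Entry: S -> aA


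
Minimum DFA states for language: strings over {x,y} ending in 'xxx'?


Track the longest suffix of input matching a prefix of 'xxx': 4 classes (prefixes of length 0..3)
Minimal DFA: 4 states


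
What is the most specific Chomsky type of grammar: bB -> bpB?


LHS has context (more than one symbol) and |LHS| ≤ |RHS|
Classification: Type 1 (Context-Sensitive)


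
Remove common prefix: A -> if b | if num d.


Common prefix: 'if'
Factored: A -> if A', A' -> b | num d


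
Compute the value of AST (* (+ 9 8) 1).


Evaluate inner: (+ 9 8) = 17
Evaluate root: (* 17 1) = 17
Result: 17


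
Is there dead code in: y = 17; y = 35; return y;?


first assignment to y is overwritten before any read
Dead: 'y = 17'


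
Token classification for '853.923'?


Pattern: digits with a decimal point
Type: FLOAT_LITERAL


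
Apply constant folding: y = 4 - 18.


4 - 18 = -14 at compile time
Optimized: y = -14


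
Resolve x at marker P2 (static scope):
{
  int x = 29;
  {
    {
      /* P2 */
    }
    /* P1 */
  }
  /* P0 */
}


P2's block does not declare x; resolves to the enclosing declaration at depth 0
x = 29


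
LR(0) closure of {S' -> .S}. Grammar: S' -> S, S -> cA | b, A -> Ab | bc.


Start: S' -> .S
For each item with dot before a nonterminal B, add B -> .γ for every B-production
Closure: [S' -> .S, S -> .cA, S -> .b]


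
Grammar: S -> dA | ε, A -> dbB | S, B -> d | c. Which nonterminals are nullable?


A nonterminal is nullable iff some alternative derives ε (directly, or every symbol in it is nullable)
Nullable: {A, S}


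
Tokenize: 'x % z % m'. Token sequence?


Scan left to right, longest-match per lexeme
Tokens: ID(x), OP(%), ID(z), OP(%), ID(m)


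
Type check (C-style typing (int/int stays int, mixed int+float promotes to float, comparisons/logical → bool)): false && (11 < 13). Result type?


Operand types: bool && bool
Rule: logical operators take bool operands and yield bool
Result type: bool


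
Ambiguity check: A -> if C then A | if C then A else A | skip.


dangling else: 'if C then if C then skip else skip' parses two ways
Ambiguous


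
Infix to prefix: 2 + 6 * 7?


'*' binds tighter: tree is (+ 2 (* 6 7))
Prefix: + 2 * 6 7


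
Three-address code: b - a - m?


Break into single-operator statements:
t1 = b - a
t2 = t1 - m


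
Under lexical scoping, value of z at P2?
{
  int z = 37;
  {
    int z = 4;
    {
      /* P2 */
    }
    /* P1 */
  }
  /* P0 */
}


P2's block does not declare z; resolves to the enclosing declaration at depth 1
z = 4


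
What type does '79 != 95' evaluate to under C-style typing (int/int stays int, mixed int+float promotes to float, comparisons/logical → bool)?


Operand types: int != int
Rule: comparison yields bool
Result type: bool


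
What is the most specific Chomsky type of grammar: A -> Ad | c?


Left-linear: every RHS is a terminal or one nonterminal followed by a terminal
Classification: Type 3 (Regular)


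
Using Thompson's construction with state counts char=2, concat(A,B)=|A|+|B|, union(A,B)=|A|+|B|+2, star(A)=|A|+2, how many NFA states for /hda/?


Syntax tree has 3 char leaf(s), 0 union(s), 0 star(s)
chars contribute 3×2 = 6; each union adds +2; each star adds +2
Total: 6 + 0 + 0 = 6 states


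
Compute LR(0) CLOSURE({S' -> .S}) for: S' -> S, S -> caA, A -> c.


Start: S' -> .S
For each item with dot before a nonterminal B, add B -> .γ for every B-production
Closure: [S' -> .S, S -> .caA]


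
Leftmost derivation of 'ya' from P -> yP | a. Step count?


Derivation: P => yP => ya
Steps: 2


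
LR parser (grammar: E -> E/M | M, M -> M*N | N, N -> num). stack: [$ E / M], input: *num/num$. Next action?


'*' can extend M; shift to build M -> M*N
Action: shift


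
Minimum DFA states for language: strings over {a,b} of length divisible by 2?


Track length mod 2: states 0..1, accept at 0
Minimal DFA: 2 states


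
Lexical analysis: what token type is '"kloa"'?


Pattern: double-quoted sequence
Type: STRING_LITERAL


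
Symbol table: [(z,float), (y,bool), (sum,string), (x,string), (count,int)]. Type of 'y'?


Lookup 'y' → type bool


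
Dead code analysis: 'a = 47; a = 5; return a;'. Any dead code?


first assignment to a is overwritten before any read
Dead: 'a = 47'


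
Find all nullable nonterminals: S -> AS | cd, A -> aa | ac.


A nonterminal is nullable iff some alternative derives ε (directly, or every symbol in it is nullable)
Nullable: {}


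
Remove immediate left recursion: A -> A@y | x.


Left-recursive alternatives: A@y; non-recursive: x
Introduce A': A -> xA', A' -> @yA' | ε


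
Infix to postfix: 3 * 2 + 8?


Left to right (same or higher precedence on left)
Postfix: 3 2 * 8 +


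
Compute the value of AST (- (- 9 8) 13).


Evaluate inner: (- 9 8) = 1
Evaluate root: (- 1 13) = -12
Result: -12


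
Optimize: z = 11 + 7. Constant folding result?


11 + 7 = 18 at compile time
Optimized: z = 18


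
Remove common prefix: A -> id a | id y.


Common prefix: 'id'
Factored: A -> id A', A' -> a | y


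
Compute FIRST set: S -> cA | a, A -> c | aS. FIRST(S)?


Per alternative of S: FIRST(cA) = {c}; FIRST(a) = {a}
FIRST(S) = {a, c}


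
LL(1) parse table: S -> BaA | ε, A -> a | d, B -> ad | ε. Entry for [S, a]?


For [S, a]: 'a' ∈ FIRST(BaA)
Entry: S -> BaA


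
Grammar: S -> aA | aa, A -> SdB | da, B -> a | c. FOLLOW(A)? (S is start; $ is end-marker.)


$ ∈ FOLLOW(S). For each A -> αBβ: add FIRST(β)\{ε} to FOLLOW(B); if β nullable, add FOLLOW(A).
FOLLOW(A) = {$, d}


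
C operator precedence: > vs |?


'>' is relational (level 7); '|' is bitwise OR (level 3)
Higher level binds tighter
'>' has higher precedence than '|'


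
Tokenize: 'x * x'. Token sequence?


Scan left to right, longest-match per lexeme
Tokens: ID(x), OP(*), ID(x)


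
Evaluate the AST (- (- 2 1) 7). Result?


Evaluate inner: (- 2 1) = 1
Evaluate root: (- 1 7) = -6
Result: -6


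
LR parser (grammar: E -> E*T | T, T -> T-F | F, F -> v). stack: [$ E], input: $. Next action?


start symbol E on stack, input exhausted
Action: accept


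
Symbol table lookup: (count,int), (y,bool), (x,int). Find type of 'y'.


Lookup 'y' → type bool


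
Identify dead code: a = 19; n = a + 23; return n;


a is read by n's definition; n is returned
No dead code


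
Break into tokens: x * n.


Scan left to right, longest-match per lexeme
Tokens: ID(x), OP(*), ID(n)


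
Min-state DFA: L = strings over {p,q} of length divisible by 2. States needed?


Track length mod 2: states 0..1, accept at 0
Minimal DFA: 2 states


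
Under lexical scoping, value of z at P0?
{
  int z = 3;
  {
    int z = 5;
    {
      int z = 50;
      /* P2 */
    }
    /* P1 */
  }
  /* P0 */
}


z declared in the same block as P0
z = 3


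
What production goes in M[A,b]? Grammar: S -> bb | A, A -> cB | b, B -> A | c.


For [A, b]: 'b' ∈ FIRST(b)
Entry: A -> b


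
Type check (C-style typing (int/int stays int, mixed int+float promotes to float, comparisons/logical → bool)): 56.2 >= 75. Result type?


Operand types: float >= int
Rule: comparison yields bool
Result type: bool


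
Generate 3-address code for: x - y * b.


Break into single-operator statements:
t1 = y * b
t2 = x - t1


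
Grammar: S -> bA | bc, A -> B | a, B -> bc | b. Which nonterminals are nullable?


A nonterminal is nullable iff some alternative derives ε (directly, or every symbol in it is nullable)
Nullable: {}


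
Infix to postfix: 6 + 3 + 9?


Left to right (same or higher precedence on left)
Postfix: 6 3 + 9 +


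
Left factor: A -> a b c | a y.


Common prefix: 'a'
Factored: A -> a A', A' -> b c | y


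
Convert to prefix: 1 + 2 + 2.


left-to-right (same/higher precedence on left): tree is (+ (+ 1 2) 2)
Prefix: + + 1 2 2


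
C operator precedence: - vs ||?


'-' is additive (level 9); '||' is logical OR (level 1)
Higher level binds tighter
'-' has higher precedence than '||'


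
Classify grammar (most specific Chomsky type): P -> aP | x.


Right-linear: every RHS is a terminal or a terminal followed by one nonterminal
Classification: Type 3 (Regular)


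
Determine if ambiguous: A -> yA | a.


right-linear, alternatives start with distinct terminals 'y' vs 'a': unique leftmost derivation
Unambiguous


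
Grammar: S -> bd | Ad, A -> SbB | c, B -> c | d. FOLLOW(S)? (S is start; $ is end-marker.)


$ ∈ FOLLOW(S). For each A -> αBβ: add FIRST(β)\{ε} to FOLLOW(B); if β nullable, add FOLLOW(A).
FOLLOW(S) = {$, b}


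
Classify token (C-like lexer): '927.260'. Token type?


Pattern: digits with a decimal point
Type: FLOAT_LITERAL


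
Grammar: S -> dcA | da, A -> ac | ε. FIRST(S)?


Per alternative of S: FIRST(dcA) = {d}; FIRST(da) = {d}
FIRST(S) = {d}


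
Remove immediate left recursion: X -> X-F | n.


Left-recursive alternatives: X-F; non-recursive: n
Introduce X': X -> nX', X' -> -FX' | ε


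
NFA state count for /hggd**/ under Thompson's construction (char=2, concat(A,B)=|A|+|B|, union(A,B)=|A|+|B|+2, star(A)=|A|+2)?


Syntax tree has 4 char leaf(s), 0 union(s), 2 star(s)
chars contribute 4×2 = 8; each union adds +2; each star adds +2
Total: 8 + 0 + 4 = 12 states


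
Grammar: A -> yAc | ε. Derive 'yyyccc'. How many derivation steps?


Derivation: A => yAc => yyAcc => yyyAccc => yyyccc
Steps: 4


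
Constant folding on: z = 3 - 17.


3 - 17 = -14 at compile time
Optimized: z = -14


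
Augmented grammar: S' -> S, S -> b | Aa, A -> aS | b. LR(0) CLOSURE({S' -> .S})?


Start: S' -> .S
For each item with dot before a nonterminal B, add B -> .γ for every B-production
Closure: [S' -> .S, S -> .b, S -> .Aa, A -> .aS, A -> .b]


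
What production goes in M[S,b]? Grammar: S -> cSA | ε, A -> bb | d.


For [S, b]: ε is nullable and 'b' ∈ FOLLOW(S)
Entry: S -> ε


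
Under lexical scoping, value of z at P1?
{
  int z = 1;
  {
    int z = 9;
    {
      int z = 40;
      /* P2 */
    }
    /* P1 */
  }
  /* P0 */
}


z declared in the same block as P1
z = 9


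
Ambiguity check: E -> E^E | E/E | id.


'id^id/id' has two parse trees (no precedence encoded between ^ and /)
Ambiguous


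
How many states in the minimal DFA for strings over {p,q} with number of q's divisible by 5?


Track (count of q) mod 5: states 0..4, accept at 0
Minimal DFA: 5 states


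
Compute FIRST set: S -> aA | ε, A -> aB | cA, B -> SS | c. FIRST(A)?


Per alternative of A: FIRST(aB) = {a}; FIRST(cA) = {c}
FIRST(A) = {a, c}


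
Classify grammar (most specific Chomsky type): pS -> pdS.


LHS has context (more than one symbol) and |LHS| ≤ |RHS|
Classification: Type 1 (Context-Sensitive)


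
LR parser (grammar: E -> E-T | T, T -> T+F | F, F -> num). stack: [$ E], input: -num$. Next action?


shift '-' to continue E -> E-T
Action: shift


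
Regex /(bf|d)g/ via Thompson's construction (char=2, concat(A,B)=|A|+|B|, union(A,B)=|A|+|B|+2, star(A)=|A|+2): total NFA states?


Syntax tree has 4 char leaf(s), 1 union(s), 0 star(s)
chars contribute 4×2 = 8; each union adds +2; each star adds +2
Total: 8 + 2 + 0 = 10 states


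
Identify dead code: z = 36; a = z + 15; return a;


z is read by a's definition; a is returned
No dead code


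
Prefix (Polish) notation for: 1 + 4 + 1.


left-to-right (same/higher precedence on left): tree is (+ (+ 1 4) 1)
Prefix: + + 1 4 1


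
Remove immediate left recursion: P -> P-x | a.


Left-recursive alternatives: P-x; non-recursive: a
Introduce P': P -> aP', P' -> -xP' | ε


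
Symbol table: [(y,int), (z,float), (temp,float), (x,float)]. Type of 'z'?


Lookup 'z' → type float


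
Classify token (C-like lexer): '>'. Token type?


Pattern: operator symbol
Type: OPERATOR


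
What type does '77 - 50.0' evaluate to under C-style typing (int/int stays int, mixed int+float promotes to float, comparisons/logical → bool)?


Operand types: int - float
Rule: mixed int/float promotes to float; int/int stays int
Result type: float


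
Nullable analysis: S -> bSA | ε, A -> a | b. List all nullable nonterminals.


A nonterminal is nullable iff some alternative derives ε (directly, or every symbol in it is nullable)
Nullable: {S}


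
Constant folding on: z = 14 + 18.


14 + 18 = 32 at compile time
Optimized: z = 32


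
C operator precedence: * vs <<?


'*' is multiplicative (level 10); '<<' is shift (level 8)
Higher level binds tighter
'*' has higher precedence than '<<'


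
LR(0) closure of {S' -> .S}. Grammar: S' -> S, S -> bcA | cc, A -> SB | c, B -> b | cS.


Start: S' -> .S
For each item with dot before a nonterminal B, add B -> .γ for every B-production
Closure: [S' -> .S, S -> .bcA, S -> .cc]


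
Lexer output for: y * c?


Scan left to right, longest-match per lexeme
Tokens: ID(y), OP(*), ID(c)


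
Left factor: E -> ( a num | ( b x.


Common prefix: '('
Factored: E -> ( E', E' -> a num | b x


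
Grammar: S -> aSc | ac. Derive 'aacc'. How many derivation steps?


Derivation: S => aSc => aacc
Steps: 2


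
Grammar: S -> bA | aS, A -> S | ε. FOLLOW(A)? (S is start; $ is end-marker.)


$ ∈ FOLLOW(S). For each A -> αBβ: add FIRST(β)\{ε} to FOLLOW(B); if β nullable, add FOLLOW(A).
FOLLOW(A) = {$}


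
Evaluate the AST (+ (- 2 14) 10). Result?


Evaluate inner: (- 2 14) = -12
Evaluate root: (+ -12 10) = -2
Result: -2


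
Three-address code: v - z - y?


Break into single-operator statements:
t1 = v - z
t2 = t1 - y


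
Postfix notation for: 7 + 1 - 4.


Left to right (same or higher precedence on left)
Postfix: 7 1 + 4 -


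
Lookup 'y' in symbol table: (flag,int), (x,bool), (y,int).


Lookup 'y' → type int


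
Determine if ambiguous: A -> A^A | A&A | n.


'n^n&n' has two parse trees (no precedence encoded between ^ and &)
Ambiguous


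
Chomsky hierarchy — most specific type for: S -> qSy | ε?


Single nonterminal LHS, but q^n y^n is not regular
Classification: Type 2 (Context-Free)


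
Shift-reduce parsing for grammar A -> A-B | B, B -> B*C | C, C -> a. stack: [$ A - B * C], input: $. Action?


handle 'B*C' on top
Action: reduce (B -> B*C)


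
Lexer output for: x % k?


Scan left to right, longest-match per lexeme
Tokens: ID(x), OP(%), ID(k)


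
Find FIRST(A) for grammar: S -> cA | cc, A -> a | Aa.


Per alternative of A: FIRST(a) = {a}; FIRST(Aa) = {a}
FIRST(A) = {a}


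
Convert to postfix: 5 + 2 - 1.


Left to right (same or higher precedence on left)
Postfix: 5 2 + 1 -


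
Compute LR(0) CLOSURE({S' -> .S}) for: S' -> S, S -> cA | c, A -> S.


Start: S' -> .S
For each item with dot before a nonterminal B, add B -> .γ for every B-production
Closure: [S' -> .S, S -> .cA, S -> .c]


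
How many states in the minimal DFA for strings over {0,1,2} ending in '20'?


Track the longest suffix of input matching a prefix of '20': 3 classes (prefixes of length 0..2)
Minimal DFA: 3 states


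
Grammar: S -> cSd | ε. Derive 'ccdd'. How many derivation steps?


Derivation: S => cSd => ccSdd => ccdd
Steps: 3


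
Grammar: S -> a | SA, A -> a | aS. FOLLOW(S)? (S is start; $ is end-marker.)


$ ∈ FOLLOW(S). For each A -> αBβ: add FIRST(β)\{ε} to FOLLOW(B); if β nullable, add FOLLOW(A).
FOLLOW(S) = {$, a}


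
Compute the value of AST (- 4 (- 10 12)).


Evaluate inner: (- 10 12) = -2
Evaluate root: (- 4 -2) = 6
Result: 6


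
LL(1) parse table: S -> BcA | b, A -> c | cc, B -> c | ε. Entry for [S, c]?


For [S, c]: 'c' ∈ FIRST(BcA)
Entry: S -> BcA


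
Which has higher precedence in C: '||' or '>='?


'>=' is relational (level 7); '||' is logical OR (level 1)
Higher level binds tighter
'>=' has higher precedence than '||'


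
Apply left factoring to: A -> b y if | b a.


Common prefix: 'b'
Factored: A -> b A', A' -> y if | a


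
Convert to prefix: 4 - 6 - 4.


left-to-right (same/higher precedence on left): tree is (- (- 4 6) 4)
Prefix: - - 4 6 4


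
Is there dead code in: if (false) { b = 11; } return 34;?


condition is constant false, so the whole block is unreachable
Dead: 'if (false) { b = 11; }'


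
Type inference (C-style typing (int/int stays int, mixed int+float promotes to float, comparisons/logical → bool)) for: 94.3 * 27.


Operand types: float * int
Rule: mixed int/float promotes to float; int/int stays int
Result type: float


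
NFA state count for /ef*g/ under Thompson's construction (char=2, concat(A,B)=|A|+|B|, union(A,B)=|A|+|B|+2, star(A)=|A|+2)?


Syntax tree has 3 char leaf(s), 0 union(s), 1 star(s)
chars contribute 3×2 = 6; each union adds +2; each star adds +2
Total: 6 + 0 + 2 = 8 states


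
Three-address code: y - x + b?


Break into single-operator statements:
t1 = y - x
t2 = t1 + b
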